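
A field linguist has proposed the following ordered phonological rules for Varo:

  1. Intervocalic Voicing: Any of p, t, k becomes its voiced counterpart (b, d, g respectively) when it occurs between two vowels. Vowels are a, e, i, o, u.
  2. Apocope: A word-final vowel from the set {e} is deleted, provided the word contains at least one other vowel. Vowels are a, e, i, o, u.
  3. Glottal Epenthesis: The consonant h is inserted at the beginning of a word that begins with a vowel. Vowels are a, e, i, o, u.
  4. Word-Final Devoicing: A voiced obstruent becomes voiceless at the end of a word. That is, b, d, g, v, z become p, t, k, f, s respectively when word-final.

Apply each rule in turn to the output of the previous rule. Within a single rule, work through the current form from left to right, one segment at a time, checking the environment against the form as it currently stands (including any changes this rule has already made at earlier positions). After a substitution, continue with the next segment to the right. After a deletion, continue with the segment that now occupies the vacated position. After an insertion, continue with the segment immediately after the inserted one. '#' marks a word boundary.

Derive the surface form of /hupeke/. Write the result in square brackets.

1 Intervocalic Voicing: [hupeke] → [hubege]
2 Apocope: [hubege] → [hubeg]
3 Glottal Epenthesis: no change — [hubeg]
4 Word-Final Devoicing: [hubeg] → [hubek]

[hubek]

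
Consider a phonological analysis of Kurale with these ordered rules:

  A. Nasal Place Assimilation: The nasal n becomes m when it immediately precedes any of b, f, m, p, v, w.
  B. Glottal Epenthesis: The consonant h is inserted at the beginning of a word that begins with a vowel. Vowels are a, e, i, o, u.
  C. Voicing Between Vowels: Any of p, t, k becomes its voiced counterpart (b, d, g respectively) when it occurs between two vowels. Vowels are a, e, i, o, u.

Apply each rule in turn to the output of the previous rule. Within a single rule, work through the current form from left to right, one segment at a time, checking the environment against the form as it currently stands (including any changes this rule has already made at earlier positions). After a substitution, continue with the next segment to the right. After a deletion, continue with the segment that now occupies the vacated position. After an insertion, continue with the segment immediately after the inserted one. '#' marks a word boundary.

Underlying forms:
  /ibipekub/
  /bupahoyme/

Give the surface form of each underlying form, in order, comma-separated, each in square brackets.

[hibibegub], [bubahoyme]

/ibipekub/:
  A Nasal Place Assimilation: no change — [ibipekub]
  B Glottal Epenthesis: [ibipekub] → [hibipekub]
  C Voicing Between Vowels: [hibipekub] → [hibibegub]
/bupahoyme/:
  A Nasal Place Assimilation: no change — [bupahoyme]
  B Glottal Epenthesis: no change — [bupahoyme]
  C Voicing Between Vowels: [bupahoyme] → [bubahoyme]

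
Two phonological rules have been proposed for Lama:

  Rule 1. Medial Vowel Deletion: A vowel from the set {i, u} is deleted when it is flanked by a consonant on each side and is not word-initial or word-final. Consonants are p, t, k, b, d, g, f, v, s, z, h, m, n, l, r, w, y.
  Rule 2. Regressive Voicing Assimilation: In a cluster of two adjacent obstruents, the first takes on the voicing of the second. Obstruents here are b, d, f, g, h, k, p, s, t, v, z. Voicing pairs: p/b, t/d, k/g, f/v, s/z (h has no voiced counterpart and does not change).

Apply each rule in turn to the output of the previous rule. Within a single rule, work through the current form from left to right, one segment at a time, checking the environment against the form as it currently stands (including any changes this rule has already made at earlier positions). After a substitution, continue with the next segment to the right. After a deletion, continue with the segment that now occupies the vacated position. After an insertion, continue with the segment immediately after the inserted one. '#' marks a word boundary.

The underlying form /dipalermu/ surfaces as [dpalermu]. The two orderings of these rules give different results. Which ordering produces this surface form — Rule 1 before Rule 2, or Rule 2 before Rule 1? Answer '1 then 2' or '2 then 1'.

Order 1 then 2:
  1 Medial Vowel Deletion: [dipalermu] → [dpalermu]
  2 Regressive Voicing Assimilation: [dpalermu] → [tpalermu]
  result: [tpalermu]
Order 2 then 1:
  2 Regressive Voicing Assimilation: no change — [dipalermu]
  1 Medial Vowel Deletion: [dipalermu] → [dpalermu]
  result: [dpalermu]

2 then 1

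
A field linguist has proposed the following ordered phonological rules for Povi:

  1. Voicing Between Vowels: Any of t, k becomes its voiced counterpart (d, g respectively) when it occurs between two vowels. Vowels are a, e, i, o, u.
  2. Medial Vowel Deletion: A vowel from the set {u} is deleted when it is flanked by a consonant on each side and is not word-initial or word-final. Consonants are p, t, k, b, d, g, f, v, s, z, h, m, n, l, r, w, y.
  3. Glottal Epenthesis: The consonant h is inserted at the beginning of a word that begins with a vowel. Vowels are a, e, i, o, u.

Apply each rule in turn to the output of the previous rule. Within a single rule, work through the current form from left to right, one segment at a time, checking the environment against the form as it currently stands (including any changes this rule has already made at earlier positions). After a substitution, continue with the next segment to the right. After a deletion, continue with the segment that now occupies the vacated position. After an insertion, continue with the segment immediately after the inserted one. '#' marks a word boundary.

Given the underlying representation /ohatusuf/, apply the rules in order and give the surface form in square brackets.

[hohadsf]

1 Voicing Between Vowels: [ohatusuf] → [ohadusuf]
2 Medial Vowel Deletion: [ohadusuf] → [ohadsf]
3 Glottal Epenthesis: [ohadsf] → [hohadsf]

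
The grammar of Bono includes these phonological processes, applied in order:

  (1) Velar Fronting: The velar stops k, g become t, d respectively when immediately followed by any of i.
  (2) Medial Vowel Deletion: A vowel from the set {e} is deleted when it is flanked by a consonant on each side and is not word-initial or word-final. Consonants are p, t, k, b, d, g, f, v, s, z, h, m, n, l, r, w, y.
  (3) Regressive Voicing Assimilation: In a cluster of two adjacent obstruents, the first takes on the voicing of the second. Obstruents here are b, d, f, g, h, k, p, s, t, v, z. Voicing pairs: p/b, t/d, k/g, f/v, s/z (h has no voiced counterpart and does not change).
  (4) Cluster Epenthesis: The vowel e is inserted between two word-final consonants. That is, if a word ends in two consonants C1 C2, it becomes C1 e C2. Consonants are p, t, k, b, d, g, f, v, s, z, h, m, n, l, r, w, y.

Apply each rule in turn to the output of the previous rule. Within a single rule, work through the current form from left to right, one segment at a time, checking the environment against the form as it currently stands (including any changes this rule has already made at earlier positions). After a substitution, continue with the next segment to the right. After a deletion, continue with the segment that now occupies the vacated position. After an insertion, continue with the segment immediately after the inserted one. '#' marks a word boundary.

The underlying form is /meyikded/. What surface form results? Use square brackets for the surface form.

(1) Velar Fronting: no change — [meyikded]
(2) Medial Vowel Deletion: [meyikded] → [myikdd]
(3) Regressive Voicing Assimilation: [myikdd] → [myigdd]
(4) Cluster Epenthesis: [myigdd] → [myigded]

[myigded]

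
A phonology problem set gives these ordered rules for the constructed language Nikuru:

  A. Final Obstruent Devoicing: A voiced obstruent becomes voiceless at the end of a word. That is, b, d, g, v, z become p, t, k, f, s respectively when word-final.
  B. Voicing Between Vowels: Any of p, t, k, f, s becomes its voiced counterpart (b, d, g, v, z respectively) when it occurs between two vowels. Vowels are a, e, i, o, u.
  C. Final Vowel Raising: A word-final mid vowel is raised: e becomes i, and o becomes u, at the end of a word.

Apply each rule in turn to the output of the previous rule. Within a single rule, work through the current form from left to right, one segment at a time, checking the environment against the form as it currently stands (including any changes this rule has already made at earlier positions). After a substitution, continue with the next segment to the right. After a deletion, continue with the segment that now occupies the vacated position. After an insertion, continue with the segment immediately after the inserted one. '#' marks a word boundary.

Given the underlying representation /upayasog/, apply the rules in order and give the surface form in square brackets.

A Final Obstruent Devoicing: [upayasog] → [upayasok]
B Voicing Between Vowels: [upayasok] → [ubayazok]
C Final Vowel Raising: no change — [ubayazok]

[ubayazok]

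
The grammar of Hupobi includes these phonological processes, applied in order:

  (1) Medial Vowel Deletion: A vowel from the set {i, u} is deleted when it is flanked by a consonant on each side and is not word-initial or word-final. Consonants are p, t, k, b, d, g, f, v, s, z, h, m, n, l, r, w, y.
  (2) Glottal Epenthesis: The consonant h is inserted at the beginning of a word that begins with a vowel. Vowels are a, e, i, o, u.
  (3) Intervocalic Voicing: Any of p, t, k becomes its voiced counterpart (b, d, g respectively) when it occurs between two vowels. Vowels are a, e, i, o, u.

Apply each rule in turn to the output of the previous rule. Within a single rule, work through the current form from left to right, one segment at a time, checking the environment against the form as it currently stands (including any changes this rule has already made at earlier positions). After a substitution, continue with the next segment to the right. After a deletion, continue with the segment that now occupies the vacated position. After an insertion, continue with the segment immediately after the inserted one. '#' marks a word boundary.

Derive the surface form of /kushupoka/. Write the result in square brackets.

[kshpoga]

(1) Medial Vowel Deletion: [kushupoka] → [kshpoka]
(2) Glottal Epenthesis: no change — [kshpoka]
(3) Intervocalic Voicing: [kshpoka] → [kshpoga]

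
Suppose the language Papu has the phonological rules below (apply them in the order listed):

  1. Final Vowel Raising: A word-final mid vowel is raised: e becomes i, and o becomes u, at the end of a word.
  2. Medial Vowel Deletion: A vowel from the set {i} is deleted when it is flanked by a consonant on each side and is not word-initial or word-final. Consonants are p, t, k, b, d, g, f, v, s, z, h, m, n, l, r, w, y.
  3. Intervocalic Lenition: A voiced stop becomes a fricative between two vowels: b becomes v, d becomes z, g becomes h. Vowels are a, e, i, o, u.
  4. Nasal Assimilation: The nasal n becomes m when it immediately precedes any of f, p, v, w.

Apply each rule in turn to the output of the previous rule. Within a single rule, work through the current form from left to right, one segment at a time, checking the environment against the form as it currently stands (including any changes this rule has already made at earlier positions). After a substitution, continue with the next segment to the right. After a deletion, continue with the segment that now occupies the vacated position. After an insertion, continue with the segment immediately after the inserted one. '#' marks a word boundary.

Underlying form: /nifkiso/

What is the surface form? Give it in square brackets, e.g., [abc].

[mfksu]

1 Final Vowel Raising: [nifkiso] → [nifkisu]
2 Medial Vowel Deletion: [nifkisu] → [nfksu]
3 Intervocalic Lenition: no change — [nfksu]
4 Nasal Assimilation: [nfksu] → [mfksu]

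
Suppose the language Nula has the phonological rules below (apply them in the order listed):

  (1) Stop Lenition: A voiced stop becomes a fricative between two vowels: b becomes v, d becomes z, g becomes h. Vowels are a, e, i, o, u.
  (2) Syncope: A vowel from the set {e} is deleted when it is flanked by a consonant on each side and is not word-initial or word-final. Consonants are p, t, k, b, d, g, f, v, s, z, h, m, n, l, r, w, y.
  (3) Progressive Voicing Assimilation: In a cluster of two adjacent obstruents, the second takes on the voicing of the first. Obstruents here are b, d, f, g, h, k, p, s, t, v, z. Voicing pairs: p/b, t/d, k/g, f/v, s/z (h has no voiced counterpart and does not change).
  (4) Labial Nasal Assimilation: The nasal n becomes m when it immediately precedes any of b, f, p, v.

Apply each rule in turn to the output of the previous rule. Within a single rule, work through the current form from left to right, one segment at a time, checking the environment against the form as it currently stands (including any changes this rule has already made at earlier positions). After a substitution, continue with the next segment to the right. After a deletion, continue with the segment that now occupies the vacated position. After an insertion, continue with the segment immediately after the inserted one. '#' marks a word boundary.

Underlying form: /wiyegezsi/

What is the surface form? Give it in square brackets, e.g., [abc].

[wiyhssi]

(1) Stop Lenition: [wiyegezsi] → [wiyehezsi]
(2) Syncope: [wiyehezsi] → [wiyhzsi]
(3) Progressive Voicing Assimilation: [wiyhzsi] → [wiyhssi]
(4) Labial Nasal Assimilation: no change — [wiyhssi]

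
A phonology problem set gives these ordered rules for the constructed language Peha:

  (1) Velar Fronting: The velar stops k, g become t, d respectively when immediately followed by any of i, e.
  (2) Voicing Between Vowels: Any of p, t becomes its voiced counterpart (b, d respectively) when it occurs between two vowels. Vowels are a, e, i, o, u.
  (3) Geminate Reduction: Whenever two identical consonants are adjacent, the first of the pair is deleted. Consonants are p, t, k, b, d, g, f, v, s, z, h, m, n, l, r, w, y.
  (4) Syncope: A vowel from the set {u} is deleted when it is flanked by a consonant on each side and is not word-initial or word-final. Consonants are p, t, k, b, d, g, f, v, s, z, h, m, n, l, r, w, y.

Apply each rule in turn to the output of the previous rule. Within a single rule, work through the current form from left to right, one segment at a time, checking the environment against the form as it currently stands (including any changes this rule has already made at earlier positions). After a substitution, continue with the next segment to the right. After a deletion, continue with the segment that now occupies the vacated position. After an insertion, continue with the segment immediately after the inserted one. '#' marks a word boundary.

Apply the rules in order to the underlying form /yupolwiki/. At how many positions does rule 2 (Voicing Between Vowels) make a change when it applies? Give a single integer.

2

(1) Velar Fronting: [yupolwiki] → [yupolwiti]
(2) Voicing Between Vowels: [yupolwiti] → [yubolwidi]
(3) Geminate Reduction: no change — [yubolwidi]
(4) Syncope: [yubolwidi] → [ybolwidi]
Rule 2 changed 2 position(s).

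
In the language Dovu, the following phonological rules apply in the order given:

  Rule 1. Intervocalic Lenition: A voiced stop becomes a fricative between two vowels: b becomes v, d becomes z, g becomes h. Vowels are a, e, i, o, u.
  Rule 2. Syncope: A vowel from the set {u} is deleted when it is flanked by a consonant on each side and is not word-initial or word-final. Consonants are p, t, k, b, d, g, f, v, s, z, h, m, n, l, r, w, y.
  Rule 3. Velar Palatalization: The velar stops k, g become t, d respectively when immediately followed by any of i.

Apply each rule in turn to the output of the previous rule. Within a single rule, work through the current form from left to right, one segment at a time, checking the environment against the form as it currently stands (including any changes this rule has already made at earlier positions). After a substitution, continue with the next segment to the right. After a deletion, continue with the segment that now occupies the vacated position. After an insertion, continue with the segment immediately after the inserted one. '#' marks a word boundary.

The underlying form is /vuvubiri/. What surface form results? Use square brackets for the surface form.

Rule 1 Intervocalic Lenition: [vuvubiri] → [vuvuviri]
Rule 2 Syncope: [vuvuviri] → [vvviri]
Rule 3 Velar Palatalization: no change — [vvviri]

[vvviri]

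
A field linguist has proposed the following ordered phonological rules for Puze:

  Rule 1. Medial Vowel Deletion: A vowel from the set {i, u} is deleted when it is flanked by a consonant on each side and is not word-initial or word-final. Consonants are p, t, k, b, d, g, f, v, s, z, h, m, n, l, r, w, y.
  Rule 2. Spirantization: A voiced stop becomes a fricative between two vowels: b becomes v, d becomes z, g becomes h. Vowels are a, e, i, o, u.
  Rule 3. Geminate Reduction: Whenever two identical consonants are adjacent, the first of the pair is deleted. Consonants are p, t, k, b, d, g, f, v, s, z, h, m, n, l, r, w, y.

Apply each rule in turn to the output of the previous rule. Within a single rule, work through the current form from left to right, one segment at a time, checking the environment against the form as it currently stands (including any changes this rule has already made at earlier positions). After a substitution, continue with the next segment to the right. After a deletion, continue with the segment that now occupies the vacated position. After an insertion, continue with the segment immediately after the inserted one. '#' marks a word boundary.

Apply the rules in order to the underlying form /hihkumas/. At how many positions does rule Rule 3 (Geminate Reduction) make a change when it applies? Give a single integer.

Rule 1 Medial Vowel Deletion: [hihkumas] → [hhkmas]
Rule 2 Spirantization: no change — [hhkmas]
Rule 3 Geminate Reduction: [hhkmas] → [hkmas]
Rule Rule 3 changed 1 position(s).

1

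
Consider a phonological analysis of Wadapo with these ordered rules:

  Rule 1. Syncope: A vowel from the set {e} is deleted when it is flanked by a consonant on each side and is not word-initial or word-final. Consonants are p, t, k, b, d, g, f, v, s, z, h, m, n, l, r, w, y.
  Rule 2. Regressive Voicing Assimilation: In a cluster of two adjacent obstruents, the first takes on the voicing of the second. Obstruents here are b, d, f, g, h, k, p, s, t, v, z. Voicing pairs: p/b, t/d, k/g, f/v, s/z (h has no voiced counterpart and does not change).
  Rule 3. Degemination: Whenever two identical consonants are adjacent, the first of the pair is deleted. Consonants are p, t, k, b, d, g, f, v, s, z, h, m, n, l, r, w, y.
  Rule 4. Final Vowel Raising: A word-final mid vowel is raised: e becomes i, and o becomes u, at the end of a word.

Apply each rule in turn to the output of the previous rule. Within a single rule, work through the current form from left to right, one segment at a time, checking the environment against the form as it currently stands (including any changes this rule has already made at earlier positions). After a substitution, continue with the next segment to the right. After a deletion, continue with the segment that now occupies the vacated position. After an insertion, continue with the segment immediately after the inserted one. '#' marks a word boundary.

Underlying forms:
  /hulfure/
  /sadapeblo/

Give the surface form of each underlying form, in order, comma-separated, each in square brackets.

[hulfuri], [sadablu]

/hulfure/:
  Rule 1 Syncope: no change — [hulfure]
  Rule 2 Regressive Voicing Assimilation: no change — [hulfure]
  Rule 3 Degemination: no change — [hulfure]
  Rule 4 Final Vowel Raising: [hulfure] → [hulfuri]
/sadapeblo/:
  Rule 1 Syncope: [sadapeblo] → [sadapblo]
  Rule 2 Regressive Voicing Assimilation: [sadapblo] → [sadabblo]
  Rule 3 Degemination: [sadabblo] → [sadablo]
  Rule 4 Final Vowel Raising: [sadablo] → [sadablu]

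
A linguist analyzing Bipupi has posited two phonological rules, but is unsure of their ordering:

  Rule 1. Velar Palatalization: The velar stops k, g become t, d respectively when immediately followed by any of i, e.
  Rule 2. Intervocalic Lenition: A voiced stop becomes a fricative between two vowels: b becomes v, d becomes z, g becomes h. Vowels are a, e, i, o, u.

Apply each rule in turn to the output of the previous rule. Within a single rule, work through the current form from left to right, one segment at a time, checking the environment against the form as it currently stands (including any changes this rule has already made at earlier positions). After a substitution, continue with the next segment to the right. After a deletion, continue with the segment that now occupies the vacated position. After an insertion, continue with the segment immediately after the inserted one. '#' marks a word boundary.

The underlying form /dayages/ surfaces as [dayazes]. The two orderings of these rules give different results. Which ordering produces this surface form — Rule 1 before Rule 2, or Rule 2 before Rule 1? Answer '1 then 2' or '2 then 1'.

1 then 2

Order 1 then 2:
  1 Velar Palatalization: [dayages] → [dayades]
  2 Intervocalic Lenition: [dayades] → [dayazes]
  result: [dayazes]
Order 2 then 1:
  2 Intervocalic Lenition: [dayages] → [dayahes]
  1 Velar Palatalization: no change — [dayahes]
  result: [dayahes]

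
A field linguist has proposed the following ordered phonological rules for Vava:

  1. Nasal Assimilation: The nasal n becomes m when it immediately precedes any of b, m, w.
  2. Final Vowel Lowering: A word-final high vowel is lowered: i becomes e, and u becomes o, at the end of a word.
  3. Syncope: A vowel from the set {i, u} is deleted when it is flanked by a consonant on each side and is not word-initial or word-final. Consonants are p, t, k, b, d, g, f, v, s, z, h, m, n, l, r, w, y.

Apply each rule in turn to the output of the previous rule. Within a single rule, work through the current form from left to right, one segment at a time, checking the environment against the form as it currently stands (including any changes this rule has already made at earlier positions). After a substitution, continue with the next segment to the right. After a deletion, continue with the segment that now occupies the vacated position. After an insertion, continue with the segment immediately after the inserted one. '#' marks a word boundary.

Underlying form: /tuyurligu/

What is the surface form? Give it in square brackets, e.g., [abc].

[tyrlgo]

1 Nasal Assimilation: no change — [tuyurligu]
2 Final Vowel Lowering: [tuyurligu] → [tuyurligo]
3 Syncope: [tuyurligo] → [tyrlgo]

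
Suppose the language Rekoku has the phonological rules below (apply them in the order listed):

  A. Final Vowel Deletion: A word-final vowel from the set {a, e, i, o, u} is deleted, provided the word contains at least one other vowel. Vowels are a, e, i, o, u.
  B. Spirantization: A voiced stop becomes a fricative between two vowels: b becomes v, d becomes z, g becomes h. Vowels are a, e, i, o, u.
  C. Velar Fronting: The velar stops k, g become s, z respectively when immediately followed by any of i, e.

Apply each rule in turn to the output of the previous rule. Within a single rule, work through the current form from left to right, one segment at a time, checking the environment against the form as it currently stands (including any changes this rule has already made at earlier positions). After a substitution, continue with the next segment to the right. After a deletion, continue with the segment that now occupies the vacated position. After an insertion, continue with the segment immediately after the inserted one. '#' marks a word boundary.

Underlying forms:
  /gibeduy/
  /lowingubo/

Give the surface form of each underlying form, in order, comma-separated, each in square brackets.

/gibeduy/:
  A Final Vowel Deletion: no change — [gibeduy]
  B Spirantization: [gibeduy] → [givezuy]
  C Velar Fronting: [givezuy] → [zivezuy]
/lowingubo/:
  A Final Vowel Deletion: [lowingubo] → [lowingub]
  B Spirantization: no change — [lowingub]
  C Velar Fronting: no change — [lowingub]

[zivezuy], [lowingub]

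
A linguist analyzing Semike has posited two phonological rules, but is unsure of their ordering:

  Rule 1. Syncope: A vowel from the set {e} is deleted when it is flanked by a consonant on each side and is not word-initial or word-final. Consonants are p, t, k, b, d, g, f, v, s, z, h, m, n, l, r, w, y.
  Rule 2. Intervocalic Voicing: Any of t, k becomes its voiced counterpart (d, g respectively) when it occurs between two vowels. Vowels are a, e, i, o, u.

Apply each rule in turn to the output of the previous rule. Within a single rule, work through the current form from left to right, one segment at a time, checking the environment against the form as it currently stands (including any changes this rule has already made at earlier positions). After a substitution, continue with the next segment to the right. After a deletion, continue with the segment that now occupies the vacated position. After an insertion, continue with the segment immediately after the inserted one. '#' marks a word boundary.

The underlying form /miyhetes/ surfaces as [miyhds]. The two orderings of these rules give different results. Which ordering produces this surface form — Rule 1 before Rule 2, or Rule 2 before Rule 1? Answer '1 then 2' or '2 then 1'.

2 then 1

Order 1 then 2:
  1 Syncope: [miyhetes] → [miyhts]
  2 Intervocalic Voicing: no change — [miyhts]
  result: [miyhts]
Order 2 then 1:
  2 Intervocalic Voicing: [miyhetes] → [miyhedes]
  1 Syncope: [miyhedes] → [miyhds]
  result: [miyhds]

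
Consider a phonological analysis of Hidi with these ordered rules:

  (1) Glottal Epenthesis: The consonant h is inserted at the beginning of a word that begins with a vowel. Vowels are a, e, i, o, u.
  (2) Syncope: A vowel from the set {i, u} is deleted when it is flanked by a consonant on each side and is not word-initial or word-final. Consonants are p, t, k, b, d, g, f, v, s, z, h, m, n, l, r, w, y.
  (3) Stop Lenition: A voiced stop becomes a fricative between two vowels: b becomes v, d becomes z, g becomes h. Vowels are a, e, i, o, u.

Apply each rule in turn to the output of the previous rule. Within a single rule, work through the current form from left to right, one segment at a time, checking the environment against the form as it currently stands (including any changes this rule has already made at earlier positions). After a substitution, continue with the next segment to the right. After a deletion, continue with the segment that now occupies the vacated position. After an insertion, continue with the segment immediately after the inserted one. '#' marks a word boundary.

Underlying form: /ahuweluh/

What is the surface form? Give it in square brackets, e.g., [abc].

[hahwelh]

(1) Glottal Epenthesis: [ahuweluh] → [hahuweluh]
(2) Syncope: [hahuweluh] → [hahwelh]
(3) Stop Lenition: no change — [hahwelh]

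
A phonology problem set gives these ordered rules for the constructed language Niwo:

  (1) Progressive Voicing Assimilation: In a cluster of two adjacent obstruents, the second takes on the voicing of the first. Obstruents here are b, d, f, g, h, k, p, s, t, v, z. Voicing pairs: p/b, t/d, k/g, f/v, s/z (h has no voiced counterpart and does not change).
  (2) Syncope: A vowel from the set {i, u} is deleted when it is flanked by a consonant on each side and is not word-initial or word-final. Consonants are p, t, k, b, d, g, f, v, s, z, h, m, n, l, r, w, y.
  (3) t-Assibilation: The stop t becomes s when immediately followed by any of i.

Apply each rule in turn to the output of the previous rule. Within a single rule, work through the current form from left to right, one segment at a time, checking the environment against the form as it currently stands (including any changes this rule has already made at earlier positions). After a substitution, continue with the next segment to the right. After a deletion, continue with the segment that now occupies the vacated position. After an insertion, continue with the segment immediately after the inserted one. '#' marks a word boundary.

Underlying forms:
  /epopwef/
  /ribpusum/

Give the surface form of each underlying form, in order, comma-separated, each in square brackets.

/epopwef/:
  (1) Progressive Voicing Assimilation: no change — [epopwef]
  (2) Syncope: no change — [epopwef]
  (3) t-Assibilation: no change — [epopwef]
/ribpusum/:
  (1) Progressive Voicing Assimilation: [ribpusum] → [ribbusum]
  (2) Syncope: [ribbusum] → [rbbsm]
  (3) t-Assibilation: no change — [rbbsm]

[epopwef], [rbbsm]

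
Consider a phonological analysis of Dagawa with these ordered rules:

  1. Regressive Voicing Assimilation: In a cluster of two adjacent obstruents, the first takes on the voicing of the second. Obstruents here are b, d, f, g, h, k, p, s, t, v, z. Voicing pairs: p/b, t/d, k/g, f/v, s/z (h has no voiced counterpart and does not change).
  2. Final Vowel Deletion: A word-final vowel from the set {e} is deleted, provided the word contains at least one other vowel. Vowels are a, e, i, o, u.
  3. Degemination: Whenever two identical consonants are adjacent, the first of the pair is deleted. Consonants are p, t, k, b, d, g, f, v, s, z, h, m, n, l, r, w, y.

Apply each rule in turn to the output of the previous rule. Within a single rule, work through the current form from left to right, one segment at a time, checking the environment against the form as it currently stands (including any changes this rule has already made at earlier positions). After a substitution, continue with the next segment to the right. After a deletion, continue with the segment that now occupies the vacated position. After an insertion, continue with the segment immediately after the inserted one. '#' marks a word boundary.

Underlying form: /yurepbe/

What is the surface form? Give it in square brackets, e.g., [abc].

1 Regressive Voicing Assimilation: [yurepbe] → [yurebbe]
2 Final Vowel Deletion: [yurebbe] → [yurebb]
3 Degemination: [yurebb] → [yureb]

[yureb]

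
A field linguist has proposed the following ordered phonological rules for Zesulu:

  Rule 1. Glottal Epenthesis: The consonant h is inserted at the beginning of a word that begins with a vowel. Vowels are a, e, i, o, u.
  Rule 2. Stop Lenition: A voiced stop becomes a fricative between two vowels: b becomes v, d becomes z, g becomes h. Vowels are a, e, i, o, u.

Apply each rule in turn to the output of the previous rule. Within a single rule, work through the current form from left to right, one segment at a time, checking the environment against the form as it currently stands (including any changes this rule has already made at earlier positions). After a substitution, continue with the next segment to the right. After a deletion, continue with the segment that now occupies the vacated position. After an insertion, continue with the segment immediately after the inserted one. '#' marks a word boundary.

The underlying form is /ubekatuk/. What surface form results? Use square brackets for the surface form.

Rule 1 Glottal Epenthesis: [ubekatuk] → [hubekatuk]
Rule 2 Stop Lenition: [hubekatuk] → [huvekatuk]

[huvekatuk]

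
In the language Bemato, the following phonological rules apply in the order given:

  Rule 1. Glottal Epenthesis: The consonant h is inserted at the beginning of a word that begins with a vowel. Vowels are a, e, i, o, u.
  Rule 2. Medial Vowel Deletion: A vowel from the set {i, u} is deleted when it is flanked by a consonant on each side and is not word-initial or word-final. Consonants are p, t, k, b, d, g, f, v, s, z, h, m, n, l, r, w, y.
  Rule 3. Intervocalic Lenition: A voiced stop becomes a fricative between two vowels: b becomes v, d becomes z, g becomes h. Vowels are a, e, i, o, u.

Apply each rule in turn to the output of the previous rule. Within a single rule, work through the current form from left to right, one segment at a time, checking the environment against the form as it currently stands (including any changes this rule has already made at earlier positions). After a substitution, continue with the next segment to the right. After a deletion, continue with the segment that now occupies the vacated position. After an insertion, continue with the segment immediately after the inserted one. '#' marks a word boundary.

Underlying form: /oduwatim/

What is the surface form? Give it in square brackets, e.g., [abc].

Rule 1 Glottal Epenthesis: [oduwatim] → [hoduwatim]
Rule 2 Medial Vowel Deletion: [hoduwatim] → [hodwatm]
Rule 3 Intervocalic Lenition: no change — [hodwatm]

[hodwatm]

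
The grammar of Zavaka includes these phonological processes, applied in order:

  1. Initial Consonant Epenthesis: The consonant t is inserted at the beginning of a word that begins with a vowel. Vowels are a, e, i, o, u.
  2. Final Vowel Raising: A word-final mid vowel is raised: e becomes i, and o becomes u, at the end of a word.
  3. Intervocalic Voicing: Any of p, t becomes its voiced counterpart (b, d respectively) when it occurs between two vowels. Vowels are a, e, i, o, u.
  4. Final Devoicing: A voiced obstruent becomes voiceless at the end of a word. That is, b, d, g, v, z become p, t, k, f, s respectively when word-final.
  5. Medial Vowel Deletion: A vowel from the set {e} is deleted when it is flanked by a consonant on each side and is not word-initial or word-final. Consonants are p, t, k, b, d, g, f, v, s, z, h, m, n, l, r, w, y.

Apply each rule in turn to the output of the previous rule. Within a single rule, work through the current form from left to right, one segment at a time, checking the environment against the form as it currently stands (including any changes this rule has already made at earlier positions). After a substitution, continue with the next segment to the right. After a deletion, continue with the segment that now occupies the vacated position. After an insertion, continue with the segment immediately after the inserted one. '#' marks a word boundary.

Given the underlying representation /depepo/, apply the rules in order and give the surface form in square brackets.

1 Initial Consonant Epenthesis: no change — [depepo]
2 Final Vowel Raising: [depepo] → [depepu]
3 Intervocalic Voicing: [depepu] → [debebu]
4 Final Devoicing: no change — [debebu]
5 Medial Vowel Deletion: [debebu] → [dbbu]

[dbbu]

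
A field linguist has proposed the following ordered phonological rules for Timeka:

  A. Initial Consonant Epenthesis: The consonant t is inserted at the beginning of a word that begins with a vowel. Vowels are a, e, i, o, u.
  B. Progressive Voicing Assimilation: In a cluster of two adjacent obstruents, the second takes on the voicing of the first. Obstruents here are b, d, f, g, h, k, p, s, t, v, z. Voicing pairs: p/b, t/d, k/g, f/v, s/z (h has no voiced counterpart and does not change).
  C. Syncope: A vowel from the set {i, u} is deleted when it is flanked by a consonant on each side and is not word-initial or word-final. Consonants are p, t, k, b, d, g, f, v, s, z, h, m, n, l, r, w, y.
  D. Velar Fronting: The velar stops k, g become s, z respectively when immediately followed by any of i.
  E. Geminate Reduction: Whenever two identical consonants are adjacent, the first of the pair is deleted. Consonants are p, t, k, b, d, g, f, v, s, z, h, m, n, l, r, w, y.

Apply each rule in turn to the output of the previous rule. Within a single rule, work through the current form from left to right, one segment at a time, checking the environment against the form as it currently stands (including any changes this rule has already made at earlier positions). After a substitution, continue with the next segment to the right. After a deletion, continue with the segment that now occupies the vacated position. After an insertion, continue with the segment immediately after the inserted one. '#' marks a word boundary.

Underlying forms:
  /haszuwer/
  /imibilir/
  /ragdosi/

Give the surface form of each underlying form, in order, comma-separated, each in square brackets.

[haswer], [tmblr], [ragdosi]

/haszuwer/:
  A Initial Consonant Epenthesis: no change — [haszuwer]
  B Progressive Voicing Assimilation: [haszuwer] → [hassuwer]
  C Syncope: [hassuwer] → [hasswer]
  D Velar Fronting: no change — [hasswer]
  E Geminate Reduction: [hasswer] → [haswer]
/imibilir/:
  A Initial Consonant Epenthesis: [imibilir] → [timibilir]
  B Progressive Voicing Assimilation: no change — [timibilir]
  C Syncope: [timibilir] → [tmblr]
  D Velar Fronting: no change — [tmblr]
  E Geminate Reduction: no change — [tmblr]
/ragdosi/:
  A Initial Consonant Epenthesis: no change — [ragdosi]
  B Progressive Voicing Assimilation: no change — [ragdosi]
  C Syncope: no change — [ragdosi]
  D Velar Fronting: no change — [ragdosi]
  E Geminate Reduction: no change — [ragdosi]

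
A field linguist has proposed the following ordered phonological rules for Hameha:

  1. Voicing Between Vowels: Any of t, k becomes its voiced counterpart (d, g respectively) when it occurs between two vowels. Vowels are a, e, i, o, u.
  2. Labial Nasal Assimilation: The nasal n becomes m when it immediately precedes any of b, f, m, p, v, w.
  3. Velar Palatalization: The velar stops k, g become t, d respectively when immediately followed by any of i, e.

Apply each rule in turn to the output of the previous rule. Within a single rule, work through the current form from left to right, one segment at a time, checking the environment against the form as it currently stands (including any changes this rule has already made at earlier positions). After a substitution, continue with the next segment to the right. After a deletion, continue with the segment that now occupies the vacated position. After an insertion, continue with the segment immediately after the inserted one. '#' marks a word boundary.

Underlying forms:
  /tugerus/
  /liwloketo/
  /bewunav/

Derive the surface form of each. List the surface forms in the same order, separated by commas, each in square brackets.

[tuderus], [liwlodedo], [bewunav]

/tugerus/:
  1 Voicing Between Vowels: no change — [tugerus]
  2 Labial Nasal Assimilation: no change — [tugerus]
  3 Velar Palatalization: [tugerus] → [tuderus]
/liwloketo/:
  1 Voicing Between Vowels: [liwloketo] → [liwlogedo]
  2 Labial Nasal Assimilation: no change — [liwlogedo]
  3 Velar Palatalization: [liwlogedo] → [liwlodedo]
/bewunav/:
  1 Voicing Between Vowels: no change — [bewunav]
  2 Labial Nasal Assimilation: no change — [bewunav]
  3 Velar Palatalization: no change — [bewunav]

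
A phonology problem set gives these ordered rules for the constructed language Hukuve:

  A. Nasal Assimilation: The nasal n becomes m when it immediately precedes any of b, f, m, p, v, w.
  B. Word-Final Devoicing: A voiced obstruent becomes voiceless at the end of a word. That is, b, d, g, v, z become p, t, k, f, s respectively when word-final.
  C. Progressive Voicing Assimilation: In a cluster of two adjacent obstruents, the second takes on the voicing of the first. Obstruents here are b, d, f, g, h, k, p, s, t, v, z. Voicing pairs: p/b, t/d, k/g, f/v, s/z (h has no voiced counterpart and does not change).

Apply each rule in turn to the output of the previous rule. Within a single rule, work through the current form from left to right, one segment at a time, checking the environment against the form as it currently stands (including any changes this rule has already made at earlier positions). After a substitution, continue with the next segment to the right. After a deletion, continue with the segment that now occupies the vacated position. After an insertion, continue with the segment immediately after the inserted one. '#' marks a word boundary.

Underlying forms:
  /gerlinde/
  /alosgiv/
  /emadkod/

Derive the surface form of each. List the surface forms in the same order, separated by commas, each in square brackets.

/gerlinde/:
  A Nasal Assimilation: no change — [gerlinde]
  B Word-Final Devoicing: no change — [gerlinde]
  C Progressive Voicing Assimilation: no change — [gerlinde]
/alosgiv/:
  A Nasal Assimilation: no change — [alosgiv]
  B Word-Final Devoicing: [alosgiv] → [alosgif]
  C Progressive Voicing Assimilation: [alosgif] → [aloskif]
/emadkod/:
  A Nasal Assimilation: no change — [emadkod]
  B Word-Final Devoicing: [emadkod] → [emadkot]
  C Progressive Voicing Assimilation: [emadkot] → [emadgot]

[gerlinde], [aloskif], [emadgot]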